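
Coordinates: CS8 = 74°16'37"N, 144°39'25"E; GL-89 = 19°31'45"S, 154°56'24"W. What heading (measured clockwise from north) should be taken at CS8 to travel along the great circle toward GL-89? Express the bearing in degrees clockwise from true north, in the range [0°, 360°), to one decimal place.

123.3°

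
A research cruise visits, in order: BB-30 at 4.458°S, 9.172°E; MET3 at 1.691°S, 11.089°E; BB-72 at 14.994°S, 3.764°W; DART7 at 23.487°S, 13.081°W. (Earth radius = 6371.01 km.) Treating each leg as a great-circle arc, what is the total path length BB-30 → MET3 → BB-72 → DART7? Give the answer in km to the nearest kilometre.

BB-30→MET3: c = 0.058722 rad, d = 374.12 km
MET3→BB-72: c = 0.345503 rad, d = 2201.20 km
BB-72→DART7: c = 0.213258 rad, d = 1358.67 km
Total = 374.12 + 2201.20 + 1358.67 = 3933.99 km

3934 km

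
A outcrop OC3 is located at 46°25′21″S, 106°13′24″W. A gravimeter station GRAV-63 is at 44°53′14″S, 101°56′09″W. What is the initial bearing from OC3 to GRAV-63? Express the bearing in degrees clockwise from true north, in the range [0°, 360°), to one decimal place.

64.4°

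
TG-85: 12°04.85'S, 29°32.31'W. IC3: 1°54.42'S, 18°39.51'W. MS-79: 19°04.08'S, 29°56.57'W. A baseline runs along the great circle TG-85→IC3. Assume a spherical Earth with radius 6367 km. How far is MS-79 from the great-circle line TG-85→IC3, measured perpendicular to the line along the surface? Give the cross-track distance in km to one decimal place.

TG-85: φ = -12.08083°, λ = -29.53850°
IC3: φ = -1.90700°, λ = -18.65850°
MS-79: φ = -19.06800°, λ = -29.94283°
δ₁₃ = central angle TG-85→MS-79 = 0.122138 rad  (haversine)
θ₁₃ = bearing TG-85→MS-79 = 183.138°,  θ₁₂ = bearing TG-85→IC3 = 47.498°
dₓₜ = R·arcsin(sin δ₁₃ · sin(θ₁₃ − θ₁₂)) = 6367·arcsin(0.12183·sin(135.640°)) = 543.015 km
|dₓₜ| = 543.015 km

543.0 km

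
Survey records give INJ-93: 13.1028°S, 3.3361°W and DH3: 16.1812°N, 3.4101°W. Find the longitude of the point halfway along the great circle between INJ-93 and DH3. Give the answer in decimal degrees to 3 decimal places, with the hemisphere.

3.373°W

Bx = cos φ₂ cos Δλ = 0.960384,  By = cos φ₂ sin Δλ = -0.001240
φₘ = atan2(sin φ₁ + sin φ₂, √((cos φ₁ + Bx)² + By²)) = 1.53920°
λₘ = λ₁ + atan2(By, cos φ₁ + Bx) = -3.37284°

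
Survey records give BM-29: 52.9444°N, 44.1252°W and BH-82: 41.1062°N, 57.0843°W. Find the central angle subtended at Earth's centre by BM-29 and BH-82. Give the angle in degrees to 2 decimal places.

Δφ = -11.8382°,  Δλ = -12.9591°
a = sin²(Δφ/2) + cos φ₁ cos φ₂ sin²(Δλ/2) = 0.016417
c = 2·arcsin(√a) = 0.256962 rad = 14.7229°

14.72°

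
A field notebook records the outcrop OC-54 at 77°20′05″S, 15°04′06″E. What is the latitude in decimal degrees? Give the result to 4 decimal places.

77° + 20′/60 + 5″/3600 = 77 + 0.33333 + 0.00139 = 77.3347°

77.3347°S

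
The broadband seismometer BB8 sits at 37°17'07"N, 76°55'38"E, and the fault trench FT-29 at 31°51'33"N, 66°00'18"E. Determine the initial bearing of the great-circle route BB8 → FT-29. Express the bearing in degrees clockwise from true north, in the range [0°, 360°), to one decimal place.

242.1°

BB8: φ = +37.28528°, λ = +76.92722°
FT-29: φ = +31.85917°, λ = +66.00500°
Δλ = -10.9222°
y = sin Δλ · cos φ₂ = -0.160931
x = cos φ₁ sin φ₂ − sin φ₁ cos φ₂ cos Δλ = -0.085242
θ = atan2(y, x) = -117.9091° → 242.0909° (mod 360°)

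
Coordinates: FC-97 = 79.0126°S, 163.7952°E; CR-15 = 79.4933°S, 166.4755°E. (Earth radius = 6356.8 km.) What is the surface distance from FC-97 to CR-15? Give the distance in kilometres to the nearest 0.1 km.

Δφ = -0.4807°,  Δλ = 2.6803°
a = sin²(Δφ/2) + cos φ₁ cos φ₂ sin²(Δλ/2) = 0.000037
c = 2·arcsin(√a) = 0.012101 rad = 0.6933°
d = R·c = 6356.8 × 0.012101 = 76.9 km

76.9 km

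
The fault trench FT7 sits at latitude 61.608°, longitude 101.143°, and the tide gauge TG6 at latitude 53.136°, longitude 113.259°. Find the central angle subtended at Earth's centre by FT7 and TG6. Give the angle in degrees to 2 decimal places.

Δφ = -8.4720°,  Δλ = 12.1160°
a = sin²(Δφ/2) + cos φ₁ cos φ₂ sin²(Δλ/2) = 0.008633
c = 2·arcsin(√a) = 0.186098 rad = 10.6626°

10.66°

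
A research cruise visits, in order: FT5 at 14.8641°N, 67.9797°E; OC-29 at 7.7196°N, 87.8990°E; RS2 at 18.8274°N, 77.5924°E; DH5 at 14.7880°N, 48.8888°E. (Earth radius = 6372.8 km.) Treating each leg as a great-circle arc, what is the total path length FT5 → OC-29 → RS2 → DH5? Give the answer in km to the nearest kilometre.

FT5→OC-29: c = 0.362720 rad, d = 2311.54 km
OC-29→RS2: c = 0.260999 rad, d = 1663.30 km
RS2→DH5: c = 0.484175 rad, d = 3085.55 km
Total = 2311.54 + 1663.30 + 3085.55 = 7060.39 km

7060 km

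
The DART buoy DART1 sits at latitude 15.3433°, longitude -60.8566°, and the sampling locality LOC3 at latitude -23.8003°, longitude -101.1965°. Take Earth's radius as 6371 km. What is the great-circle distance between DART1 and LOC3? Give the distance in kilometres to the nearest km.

Δφ = -39.1436°,  Δλ = -40.3399°
a = sin²(Δφ/2) + cos φ₁ cos φ₂ sin²(Δλ/2) = 0.217120
c = 2·arcsin(√a) = 0.969442 rad = 55.5449°
d = R·c = 6371 × 0.969442 = 6176.3 km

6176 km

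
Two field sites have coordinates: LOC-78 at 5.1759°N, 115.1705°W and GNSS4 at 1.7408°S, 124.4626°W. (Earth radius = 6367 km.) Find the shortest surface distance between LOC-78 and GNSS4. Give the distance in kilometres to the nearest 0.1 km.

Δφ = -6.9167°,  Δλ = -9.2921°
a = sin²(Δφ/2) + cos φ₁ cos φ₂ sin²(Δλ/2) = 0.010170
c = 2·arcsin(√a) = 0.202037 rad = 11.5759°
d = R·c = 6367 × 0.202037 = 1286.4 km

1286.4 km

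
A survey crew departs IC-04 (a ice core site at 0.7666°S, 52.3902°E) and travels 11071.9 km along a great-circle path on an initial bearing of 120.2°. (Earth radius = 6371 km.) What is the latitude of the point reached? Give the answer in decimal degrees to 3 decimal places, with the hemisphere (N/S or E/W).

δ = d/R = 11071.9/6371 = 1.737859 rad
φ₂ = arcsin(sin φ₁ cos δ + cos φ₁ sin δ cos θ)
   = arcsin(-0.01338·-0.16629 + 0.99991·0.98608·-0.50302) = -29.58719°
λ₂ = λ₁ + atan2(sin θ sin δ cos φ₁, cos δ − sin φ₁ sin φ₂) = 153.85905°

29.587°S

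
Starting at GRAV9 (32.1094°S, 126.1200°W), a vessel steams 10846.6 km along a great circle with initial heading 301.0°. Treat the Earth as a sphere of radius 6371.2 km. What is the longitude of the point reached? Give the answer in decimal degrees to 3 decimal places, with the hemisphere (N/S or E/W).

154.557°E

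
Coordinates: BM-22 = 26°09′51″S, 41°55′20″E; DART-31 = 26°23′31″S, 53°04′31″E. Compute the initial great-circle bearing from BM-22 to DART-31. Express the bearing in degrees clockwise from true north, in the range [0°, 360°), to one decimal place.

93.8°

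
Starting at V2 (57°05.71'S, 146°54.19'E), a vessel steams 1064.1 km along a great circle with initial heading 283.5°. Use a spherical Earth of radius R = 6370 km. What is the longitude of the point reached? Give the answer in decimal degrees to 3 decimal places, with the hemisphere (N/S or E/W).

131.022°E

V2: φ = -57.09517°, λ = +146.90317°
δ = d/R = 1064.1/6370 = 0.167049 rad
φ₂ = arcsin(sin φ₁ cos δ + cos φ₁ sin δ cos θ)
   = arcsin(-0.83957·0.98608 + 0.54325·0.16627·0.23345) = -53.78451°
λ₂ = λ₁ + atan2(sin θ sin δ cos φ₁, cos δ − sin φ₁ sin φ₂) = 131.02161°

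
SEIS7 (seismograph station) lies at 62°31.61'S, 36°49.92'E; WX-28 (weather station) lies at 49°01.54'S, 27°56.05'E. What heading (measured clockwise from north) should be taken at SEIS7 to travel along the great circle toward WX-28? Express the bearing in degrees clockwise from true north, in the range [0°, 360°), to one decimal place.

335.9°

SEIS7: φ = -62.52683°, λ = +36.83200°
WX-28: φ = -49.02567°, λ = +27.93417°
Δλ = -8.8978°
y = sin Δλ · cos φ₂ = -0.101422
x = cos φ₁ sin φ₂ − sin φ₁ cos φ₂ cos Δλ = 0.226464
θ = atan2(y, x) = -24.1253° → 335.8747° (mod 360°)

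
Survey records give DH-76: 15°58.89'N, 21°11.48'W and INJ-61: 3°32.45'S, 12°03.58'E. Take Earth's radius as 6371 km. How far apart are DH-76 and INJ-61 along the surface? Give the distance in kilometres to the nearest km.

4252 km

DH-76: φ = +15.98150°, λ = -21.19133°
INJ-61: φ = -3.54083°, λ = +12.05967°
Δφ = -19.5223°,  Δλ = 33.2510°
a = sin²(Δφ/2) + cos φ₁ cos φ₂ sin²(Δλ/2) = 0.107292
c = 2·arcsin(√a) = 0.667428 rad = 38.2408°
d = R·c = 6371 × 0.667428 = 4252.2 km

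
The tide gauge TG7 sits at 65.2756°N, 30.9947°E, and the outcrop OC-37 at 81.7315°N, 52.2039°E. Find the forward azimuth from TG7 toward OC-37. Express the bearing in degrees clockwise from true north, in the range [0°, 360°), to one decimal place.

10.1°

Δλ = 21.2092°
y = sin Δλ · cos φ₂ = 0.052028
x = cos φ₁ sin φ₂ − sin φ₁ cos φ₂ cos Δλ = 0.292125
θ = atan2(y, x) = 10.0985° → 10.0985° (mod 360°)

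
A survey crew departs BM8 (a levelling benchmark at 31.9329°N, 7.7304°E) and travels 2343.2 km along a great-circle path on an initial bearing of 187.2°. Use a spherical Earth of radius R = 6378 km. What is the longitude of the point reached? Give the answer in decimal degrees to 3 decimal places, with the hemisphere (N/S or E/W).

5.102°E

δ = d/R = 2343.2/6378 = 0.367388 rad
φ₂ = arcsin(sin φ₁ cos δ + cos φ₁ sin δ cos θ)
   = arcsin(0.52893·0.93327 + 0.84867·0.35918·-0.99211) = 11.02340°
λ₂ = λ₁ + atan2(sin θ sin δ cos φ₁, cos δ − sin φ₁ sin φ₂) = 5.10171°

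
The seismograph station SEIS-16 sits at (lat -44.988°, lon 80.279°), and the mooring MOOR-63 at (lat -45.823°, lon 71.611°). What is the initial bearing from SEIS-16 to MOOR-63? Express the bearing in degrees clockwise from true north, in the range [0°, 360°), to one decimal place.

259.1°

Δλ = -8.6680°
y = sin Δλ · cos φ₂ = -0.105025
x = cos φ₁ sin φ₂ − sin φ₁ cos φ₂ cos Δλ = -0.020200
θ = atan2(y, x) = -100.8870° → 259.1130° (mod 360°)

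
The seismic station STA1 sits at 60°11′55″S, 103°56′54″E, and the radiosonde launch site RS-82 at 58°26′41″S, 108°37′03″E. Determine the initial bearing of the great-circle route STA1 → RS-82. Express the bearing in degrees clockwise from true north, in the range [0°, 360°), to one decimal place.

STA1: φ = -60.19861°, λ = +103.94833°
RS-82: φ = -58.44472°, λ = +108.61750°
Δλ = 4.6692°
y = sin Δλ · cos φ₂ = 0.042599
x = cos φ₁ sin φ₂ − sin φ₁ cos φ₂ cos Δλ = 0.029099
θ = atan2(y, x) = 55.6634° → 55.6634° (mod 360°)

55.7°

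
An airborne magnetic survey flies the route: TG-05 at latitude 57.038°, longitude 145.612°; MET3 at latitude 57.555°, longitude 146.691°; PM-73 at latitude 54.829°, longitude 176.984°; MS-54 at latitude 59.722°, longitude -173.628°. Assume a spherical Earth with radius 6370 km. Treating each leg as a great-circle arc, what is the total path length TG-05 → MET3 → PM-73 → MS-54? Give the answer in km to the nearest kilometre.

2751 km

TG-05→MET3: c = 0.013599 rad, d = 86.63 km
MET3→PM-73: c = 0.295444 rad, d = 1881.98 km
PM-73→MS-54: c = 0.122830 rad, d = 782.43 km
Total = 86.63 + 1881.98 + 782.43 = 2751.04 km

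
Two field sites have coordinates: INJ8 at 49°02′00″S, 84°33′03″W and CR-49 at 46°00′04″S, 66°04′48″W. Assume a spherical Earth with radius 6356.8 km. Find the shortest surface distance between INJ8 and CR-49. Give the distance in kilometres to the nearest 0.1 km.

1420.4 km

INJ8: φ = -49.03333°, λ = -84.55083°
CR-49: φ = -46.00111°, λ = -66.08000°
Δφ = 3.0322°,  Δλ = 18.4708°
a = sin²(Δφ/2) + cos φ₁ cos φ₂ sin²(Δλ/2) = 0.012431
c = 2·arcsin(√a) = 0.223449 rad = 12.8027°
d = R·c = 6356.8 × 0.223449 = 1420.4 km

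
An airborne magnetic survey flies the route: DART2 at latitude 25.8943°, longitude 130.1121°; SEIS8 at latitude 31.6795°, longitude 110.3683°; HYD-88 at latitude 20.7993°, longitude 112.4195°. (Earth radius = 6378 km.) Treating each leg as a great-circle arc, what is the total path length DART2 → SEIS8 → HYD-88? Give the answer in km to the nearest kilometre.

DART2→SEIS8: c = 0.317876 rad, d = 2027.41 km
SEIS8→HYD-88: c = 0.192577 rad, d = 1228.26 km
Total = 2027.41 + 1228.26 = 3255.67 km

3256 km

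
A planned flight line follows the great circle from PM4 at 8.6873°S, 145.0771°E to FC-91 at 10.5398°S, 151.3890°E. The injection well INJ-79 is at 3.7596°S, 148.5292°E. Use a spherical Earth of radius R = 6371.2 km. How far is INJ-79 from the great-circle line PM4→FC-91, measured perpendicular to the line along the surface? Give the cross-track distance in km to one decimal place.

635.0 km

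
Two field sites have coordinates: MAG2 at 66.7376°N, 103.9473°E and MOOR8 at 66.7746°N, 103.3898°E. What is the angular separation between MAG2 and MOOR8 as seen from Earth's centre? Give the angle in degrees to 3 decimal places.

0.223°

Δφ = 0.0370°,  Δλ = -0.5575°
a = sin²(Δφ/2) + cos φ₁ cos φ₂ sin²(Δλ/2) = 0.000004
c = 2·arcsin(√a) = 0.003894 rad = 0.2231°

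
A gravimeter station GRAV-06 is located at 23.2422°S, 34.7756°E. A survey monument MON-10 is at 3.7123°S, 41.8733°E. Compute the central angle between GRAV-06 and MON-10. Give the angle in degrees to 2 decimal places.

Δφ = 19.5299°,  Δλ = 7.0977°
a = sin²(Δφ/2) + cos φ₁ cos φ₂ sin²(Δλ/2) = 0.032280
c = 2·arcsin(√a) = 0.361292 rad = 20.7005°

20.70°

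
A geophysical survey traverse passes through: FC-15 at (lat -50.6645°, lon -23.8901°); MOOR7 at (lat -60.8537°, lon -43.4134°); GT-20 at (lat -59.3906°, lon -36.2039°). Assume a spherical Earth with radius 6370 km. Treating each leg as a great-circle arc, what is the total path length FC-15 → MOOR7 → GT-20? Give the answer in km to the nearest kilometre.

FC-15→MOOR7: c = 0.259651 rad, d = 1653.98 km
MOOR7→GT-20: c = 0.067640 rad, d = 430.86 km
Total = 1653.98 + 430.86 = 2084.84 km

2085 km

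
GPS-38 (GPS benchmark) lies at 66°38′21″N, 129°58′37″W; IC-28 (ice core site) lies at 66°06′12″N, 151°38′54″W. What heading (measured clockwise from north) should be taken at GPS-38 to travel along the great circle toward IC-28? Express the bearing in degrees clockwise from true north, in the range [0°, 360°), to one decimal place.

276.5°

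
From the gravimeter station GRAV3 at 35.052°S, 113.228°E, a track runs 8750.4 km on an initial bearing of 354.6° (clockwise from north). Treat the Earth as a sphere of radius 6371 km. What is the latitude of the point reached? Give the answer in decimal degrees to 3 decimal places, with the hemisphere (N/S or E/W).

δ = d/R = 8750.4/6371 = 1.373474 rad
φ₂ = arcsin(sin φ₁ cos δ + cos φ₁ sin δ cos θ)
   = arcsin(-0.57432·0.19604 + 0.81863·0.98059·0.99556) = 43.36083°
λ₂ = λ₁ + atan2(sin θ sin δ cos φ₁, cos δ − sin φ₁ sin φ₂) = 105.93590°

43.361°N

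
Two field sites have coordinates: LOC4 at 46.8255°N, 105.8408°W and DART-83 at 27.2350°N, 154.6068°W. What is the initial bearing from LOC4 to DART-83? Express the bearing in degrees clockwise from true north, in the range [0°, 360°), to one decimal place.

Δλ = -48.7660°
y = sin Δλ · cos φ₂ = -0.668652
x = cos φ₁ sin φ₂ − sin φ₁ cos φ₂ cos Δλ = -0.114271
θ = atan2(y, x) = -99.6980° → 260.3020° (mod 360°)

260.3°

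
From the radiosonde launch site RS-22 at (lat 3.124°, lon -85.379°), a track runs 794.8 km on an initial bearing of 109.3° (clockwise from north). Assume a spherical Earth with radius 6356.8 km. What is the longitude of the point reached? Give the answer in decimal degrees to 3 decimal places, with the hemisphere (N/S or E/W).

δ = d/R = 794.8/6356.8 = 0.125031 rad
φ₂ = arcsin(sin φ₁ cos δ + cos φ₁ sin δ cos θ)
   = arcsin(0.05450·0.99219 + 0.99851·0.12471·-0.33051) = 0.74004°
λ₂ = λ₁ + atan2(sin θ sin δ cos φ₁, cos δ − sin φ₁ sin φ₂) = -78.61919°

78.619°W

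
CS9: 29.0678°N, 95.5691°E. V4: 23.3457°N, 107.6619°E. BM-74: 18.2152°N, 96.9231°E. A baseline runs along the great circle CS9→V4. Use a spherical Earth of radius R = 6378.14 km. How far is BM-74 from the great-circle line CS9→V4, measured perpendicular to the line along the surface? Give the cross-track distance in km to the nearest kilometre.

1031 km

δ₁₃ = central angle CS9→BM-74 = 0.190641 rad  (haversine)
θ₁₃ = bearing CS9→BM-74 = 173.197°,  θ₁₂ = bearing CS9→V4 = 115.028°
dₓₜ = R·arcsin(sin δ₁₃ · sin(θ₁₃ − θ₁₂)) = 6378.14·arcsin(0.18949·sin(58.169°)) = 1031.313 km
|dₓₜ| = 1031.313 km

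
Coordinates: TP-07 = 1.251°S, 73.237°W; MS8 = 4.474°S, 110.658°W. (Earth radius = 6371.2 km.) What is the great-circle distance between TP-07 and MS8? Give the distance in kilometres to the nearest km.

Δφ = -3.2230°,  Δλ = -37.4210°
a = sin²(Δφ/2) + cos φ₁ cos φ₂ sin²(Δλ/2) = 0.103357
c = 2·arcsin(√a) = 0.654609 rad = 37.5063°
d = R·c = 6371.2 × 0.654609 = 4170.6 km

4171 km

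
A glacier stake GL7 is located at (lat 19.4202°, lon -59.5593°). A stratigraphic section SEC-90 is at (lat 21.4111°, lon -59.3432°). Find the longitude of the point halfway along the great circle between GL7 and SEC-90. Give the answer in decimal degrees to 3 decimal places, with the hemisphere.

59.452°W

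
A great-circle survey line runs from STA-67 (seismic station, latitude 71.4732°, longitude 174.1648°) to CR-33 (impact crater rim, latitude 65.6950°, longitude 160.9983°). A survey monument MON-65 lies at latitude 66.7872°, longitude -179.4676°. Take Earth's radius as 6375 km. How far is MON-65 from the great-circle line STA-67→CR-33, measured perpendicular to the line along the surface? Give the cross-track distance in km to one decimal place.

558.5 km

δ₁₃ = central angle STA-67→MON-65 = 0.090753 rad  (haversine)
θ₁₃ = bearing STA-67→MON-65 = 151.162°,  θ₁₂ = bearing STA-67→CR-33 = 226.037°
dₓₜ = R·arcsin(sin δ₁₃ · sin(θ₁₃ − θ₁₂)) = 6375·arcsin(0.09063·sin(-74.876°)) = -558.459 km
|dₓₜ| = 558.459 km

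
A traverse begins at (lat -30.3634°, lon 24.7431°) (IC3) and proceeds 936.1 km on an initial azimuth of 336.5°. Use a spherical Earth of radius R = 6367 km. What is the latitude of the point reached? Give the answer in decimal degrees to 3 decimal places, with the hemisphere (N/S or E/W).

δ = d/R = 936.1/6367 = 0.147024 rad
φ₂ = arcsin(sin φ₁ cos δ + cos φ₁ sin δ cos θ)
   = arcsin(-0.50548·0.98921 + 0.86284·0.14649·0.91706) = -22.58863°
λ₂ = λ₁ + atan2(sin θ sin δ cos φ₁, cos δ − sin φ₁ sin φ₂) = 21.11568°

22.589°S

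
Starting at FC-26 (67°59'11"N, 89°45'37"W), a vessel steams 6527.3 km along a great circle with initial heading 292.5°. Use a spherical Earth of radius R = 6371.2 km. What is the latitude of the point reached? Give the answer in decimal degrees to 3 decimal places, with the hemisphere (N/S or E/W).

37.172°N

FC-26: φ = +67.98639°, λ = -89.76028°
δ = d/R = 6527.3/6371.2 = 1.024501 rad
φ₂ = arcsin(sin φ₁ cos δ + cos φ₁ sin δ cos θ)
   = arcsin(0.92709·0.51953 + 0.37483·0.85445·0.38268) = 37.17219°
λ₂ = λ₁ + atan2(sin θ sin δ cos φ₁, cos δ − sin φ₁ sin φ₂) = 172.41988°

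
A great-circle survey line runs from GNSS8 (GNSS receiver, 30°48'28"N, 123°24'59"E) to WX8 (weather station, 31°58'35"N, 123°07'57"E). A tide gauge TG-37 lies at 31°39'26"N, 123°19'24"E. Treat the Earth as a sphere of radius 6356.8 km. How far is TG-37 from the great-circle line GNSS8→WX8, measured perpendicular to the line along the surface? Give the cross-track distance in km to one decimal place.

10.4 km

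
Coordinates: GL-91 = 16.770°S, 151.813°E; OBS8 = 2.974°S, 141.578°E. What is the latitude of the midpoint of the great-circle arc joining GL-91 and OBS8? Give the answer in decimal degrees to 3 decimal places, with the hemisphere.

Bx = cos φ₂ cos Δλ = 0.982762,  By = cos φ₂ sin Δλ = -0.177447
φₘ = atan2(sin φ₁ + sin φ₂, √((cos φ₁ + Bx)² + By²)) = -9.91071°
λₘ = λ₁ + atan2(By, cos φ₁ + Bx) = 146.58747°

9.911°S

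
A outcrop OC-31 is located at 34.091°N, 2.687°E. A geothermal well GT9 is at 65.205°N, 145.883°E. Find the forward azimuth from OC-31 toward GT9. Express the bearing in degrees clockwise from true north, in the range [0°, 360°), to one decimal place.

15.0°

Δλ = 143.1960°
y = sin Δλ · cos φ₂ = 0.251238
x = cos φ₁ sin φ₂ − sin φ₁ cos φ₂ cos Δλ = 0.940017
θ = atan2(y, x) = 14.9637° → 14.9637° (mod 360°)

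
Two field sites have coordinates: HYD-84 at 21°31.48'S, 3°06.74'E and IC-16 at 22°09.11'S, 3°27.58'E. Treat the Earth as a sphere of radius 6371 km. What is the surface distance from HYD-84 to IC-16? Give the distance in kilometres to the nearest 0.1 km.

78.4 km

HYD-84: φ = -21.52467°, λ = +3.11233°
IC-16: φ = -22.15183°, λ = +3.45967°
Δφ = -0.6272°,  Δλ = 0.3473°
a = sin²(Δφ/2) + cos φ₁ cos φ₂ sin²(Δλ/2) = 0.000038
c = 2·arcsin(√a) = 0.012308 rad = 0.7052°
d = R·c = 6371 × 0.012308 = 78.4 km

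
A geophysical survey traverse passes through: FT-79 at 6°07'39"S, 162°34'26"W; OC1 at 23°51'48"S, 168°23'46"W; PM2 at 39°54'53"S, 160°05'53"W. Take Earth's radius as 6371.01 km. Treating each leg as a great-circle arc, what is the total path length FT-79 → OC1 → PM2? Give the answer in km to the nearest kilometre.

FT-79: φ = -6.12750°, λ = -162.57389°
OC1: φ = -23.86333°, λ = -168.39611°
PM2: φ = -39.91472°, λ = -160.09806°
FT-79→OC1: c = 0.324593 rad, d = 2067.99 km
OC1→PM2: c = 0.305587 rad, d = 1946.90 km
Total = 2067.99 + 1946.90 = 4014.88 km

4015 km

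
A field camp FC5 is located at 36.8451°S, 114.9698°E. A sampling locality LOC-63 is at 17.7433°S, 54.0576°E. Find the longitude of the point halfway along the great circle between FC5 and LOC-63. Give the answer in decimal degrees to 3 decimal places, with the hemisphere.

81.591°E

Bx = cos φ₂ cos Δλ = 0.463024,  By = cos φ₂ sin Δλ = -0.832307
φₘ = atan2(sin φ₁ + sin φ₂, √((cos φ₁ + Bx)² + By²)) = -30.87220°
λₘ = λ₁ + atan2(By, cos φ₁ + Bx) = 81.59115°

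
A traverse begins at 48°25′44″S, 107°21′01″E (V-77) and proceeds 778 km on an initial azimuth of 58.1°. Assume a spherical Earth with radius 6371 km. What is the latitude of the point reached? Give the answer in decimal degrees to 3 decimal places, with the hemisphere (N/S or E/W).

44.415°S

V-77: φ = -48.42889°, λ = +107.35028°
δ = d/R = 778/6371 = 0.122116 rad
φ₂ = arcsin(sin φ₁ cos δ + cos φ₁ sin δ cos θ)
   = arcsin(-0.74813·0.99255 + 0.66355·0.12181·0.52844) = -44.41486°
λ₂ = λ₁ + atan2(sin θ sin δ cos φ₁, cos δ − sin φ₁ sin φ₂) = 115.67484°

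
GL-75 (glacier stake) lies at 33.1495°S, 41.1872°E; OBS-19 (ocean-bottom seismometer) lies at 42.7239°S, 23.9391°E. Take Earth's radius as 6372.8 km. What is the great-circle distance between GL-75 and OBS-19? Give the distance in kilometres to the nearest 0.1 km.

1844.4 km

Δφ = -9.5744°,  Δλ = -17.2481°
a = sin²(Δφ/2) + cos φ₁ cos φ₂ sin²(Δλ/2) = 0.020795
c = 2·arcsin(√a) = 0.289416 rad = 16.5823°
d = R·c = 6372.8 × 0.289416 = 1844.4 km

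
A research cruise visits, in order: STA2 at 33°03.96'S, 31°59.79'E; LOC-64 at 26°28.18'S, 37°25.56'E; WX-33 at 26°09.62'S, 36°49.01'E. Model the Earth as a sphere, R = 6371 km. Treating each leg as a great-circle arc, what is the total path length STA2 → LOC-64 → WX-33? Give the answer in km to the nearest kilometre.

971 km

STA2: φ = -33.06600°, λ = +31.99650°
LOC-64: φ = -26.46967°, λ = +37.42600°
WX-33: φ = -26.16033°, λ = +36.81683°
STA2→LOC-64: c = 0.141438 rad, d = 901.10 km
LOC-64→WX-33: c = 0.010953 rad, d = 69.78 km
Total = 901.10 + 69.78 = 970.88 km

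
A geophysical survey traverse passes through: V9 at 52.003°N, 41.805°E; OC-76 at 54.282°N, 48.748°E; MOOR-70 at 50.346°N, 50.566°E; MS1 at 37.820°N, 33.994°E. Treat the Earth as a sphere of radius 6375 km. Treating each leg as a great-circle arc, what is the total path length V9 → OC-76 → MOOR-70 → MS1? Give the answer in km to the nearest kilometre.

2897 km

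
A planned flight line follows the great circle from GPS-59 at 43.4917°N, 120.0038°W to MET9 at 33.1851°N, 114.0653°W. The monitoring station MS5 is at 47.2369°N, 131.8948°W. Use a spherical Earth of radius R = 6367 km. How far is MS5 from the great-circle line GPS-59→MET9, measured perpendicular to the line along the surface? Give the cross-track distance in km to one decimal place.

588.0 km

δ₁₃ = central angle GPS-59→MS5 = 0.159578 rad  (haversine)
θ₁₃ = bearing GPS-59→MS5 = 298.306°,  θ₁₂ = bearing GPS-59→MET9 = 153.781°
dₓₜ = R·arcsin(sin δ₁₃ · sin(θ₁₃ − θ₁₂)) = 6367·arcsin(0.15890·sin(144.524°)) = 588.000 km
|dₓₜ| = 588.000 km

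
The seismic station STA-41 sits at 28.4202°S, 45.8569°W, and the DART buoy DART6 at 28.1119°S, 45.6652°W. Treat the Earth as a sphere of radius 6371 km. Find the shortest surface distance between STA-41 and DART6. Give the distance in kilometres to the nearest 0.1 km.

Δφ = 0.3083°,  Δλ = 0.1917°
a = sin²(Δφ/2) + cos φ₁ cos φ₂ sin²(Δλ/2) = 0.000009
c = 2·arcsin(√a) = 0.006135 rad = 0.3515°
d = R·c = 6371 × 0.006135 = 39.1 km

39.1 km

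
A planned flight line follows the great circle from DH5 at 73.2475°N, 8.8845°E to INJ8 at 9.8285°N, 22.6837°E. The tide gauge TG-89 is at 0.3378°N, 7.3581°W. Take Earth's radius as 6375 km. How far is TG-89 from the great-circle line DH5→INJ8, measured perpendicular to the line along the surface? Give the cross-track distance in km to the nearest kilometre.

3412 km

δ₁₃ = central angle DH5→TG-89 = 1.284528 rad  (haversine)
θ₁₃ = bearing DH5→TG-89 = 196.952°,  θ₁₂ = bearing DH5→INJ8 = 164.834°
dₓₜ = R·arcsin(sin δ₁₃ · sin(θ₁₃ − θ₁₂)) = 6375·arcsin(0.95930·sin(32.117°)) = 3411.941 km
|dₓₜ| = 3411.941 km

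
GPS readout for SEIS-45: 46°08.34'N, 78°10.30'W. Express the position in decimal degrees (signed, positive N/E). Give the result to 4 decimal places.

lat: 46.1390° N → +46.1390°
lon: 78.1717° W → -78.1717°

+46.1390°, -78.1717°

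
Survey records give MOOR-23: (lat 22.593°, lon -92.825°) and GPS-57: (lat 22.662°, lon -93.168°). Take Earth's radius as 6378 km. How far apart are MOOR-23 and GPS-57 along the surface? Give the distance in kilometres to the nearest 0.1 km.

36.1 km

Δφ = 0.0690°,  Δλ = -0.3430°
a = sin²(Δφ/2) + cos φ₁ cos φ₂ sin²(Δλ/2) = 0.000008
c = 2·arcsin(√a) = 0.005655 rad = 0.3240°
d = R·c = 6378 × 0.005655 = 36.1 km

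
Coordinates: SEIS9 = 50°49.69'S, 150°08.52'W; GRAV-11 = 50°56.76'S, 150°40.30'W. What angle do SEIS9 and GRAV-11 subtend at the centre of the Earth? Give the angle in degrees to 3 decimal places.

0.354°

SEIS9: φ = -50.82817°, λ = -150.14200°
GRAV-11: φ = -50.94600°, λ = -150.67167°
Δφ = -0.1178°,  Δλ = -0.5297°
a = sin²(Δφ/2) + cos φ₁ cos φ₂ sin²(Δλ/2) = 0.000010
c = 2·arcsin(√a) = 0.006184 rad = 0.3543°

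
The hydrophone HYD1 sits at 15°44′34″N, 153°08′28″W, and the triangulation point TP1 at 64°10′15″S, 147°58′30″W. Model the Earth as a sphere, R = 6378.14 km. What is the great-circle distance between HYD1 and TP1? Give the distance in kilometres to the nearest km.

8907 km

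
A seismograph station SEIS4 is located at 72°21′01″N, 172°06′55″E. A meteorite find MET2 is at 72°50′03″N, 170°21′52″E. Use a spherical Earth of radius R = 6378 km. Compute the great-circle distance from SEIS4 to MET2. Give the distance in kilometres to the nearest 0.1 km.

SEIS4: φ = +72.35028°, λ = +172.11528°
MET2: φ = +72.83417°, λ = +170.36444°
Δφ = 0.4839°,  Δλ = -1.7508°
a = sin²(Δφ/2) + cos φ₁ cos φ₂ sin²(Δλ/2) = 0.000039
c = 2·arcsin(√a) = 0.012445 rad = 0.7131°
d = R·c = 6378 × 0.012445 = 79.4 km

79.4 km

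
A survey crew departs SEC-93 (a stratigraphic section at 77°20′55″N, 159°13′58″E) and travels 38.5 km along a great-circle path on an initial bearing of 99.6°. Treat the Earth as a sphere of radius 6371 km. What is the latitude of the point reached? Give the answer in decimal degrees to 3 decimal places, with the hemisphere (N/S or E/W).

77.286°N

SEC-93: φ = +77.34861°, λ = +159.23278°
δ = d/R = 38.5/6371 = 0.006043 rad
φ₂ = arcsin(sin φ₁ cos δ + cos φ₁ sin δ cos θ)
   = arcsin(0.97572·0.99998 + 0.21902·0.00604·-0.16677) = 77.28636°
λ₂ = λ₁ + atan2(sin θ sin δ cos φ₁, cos δ − sin φ₁ sin φ₂) = 160.78418°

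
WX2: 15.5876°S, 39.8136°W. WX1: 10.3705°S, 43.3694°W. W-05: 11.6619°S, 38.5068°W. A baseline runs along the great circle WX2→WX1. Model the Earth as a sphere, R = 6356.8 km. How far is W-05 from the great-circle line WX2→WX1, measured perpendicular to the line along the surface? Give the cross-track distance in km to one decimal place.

δ₁₃ = central angle WX2→W-05 = 0.072011 rad  (haversine)
θ₁₃ = bearing WX2→W-05 = 18.085°,  θ₁₂ = bearing WX2→WX1 = 325.992°
dₓₜ = R·arcsin(sin δ₁₃ · sin(θ₁₃ − θ₁₂)) = 6356.8·arcsin(0.07195·sin(-307.907°)) = 361.059 km
|dₓₜ| = 361.059 km

361.1 km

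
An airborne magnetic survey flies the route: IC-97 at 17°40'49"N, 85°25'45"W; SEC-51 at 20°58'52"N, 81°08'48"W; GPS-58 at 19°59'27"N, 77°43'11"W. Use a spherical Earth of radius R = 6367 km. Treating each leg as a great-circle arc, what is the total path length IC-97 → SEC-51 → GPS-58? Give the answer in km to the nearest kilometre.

953 km

IC-97: φ = +17.68028°, λ = -85.42917°
SEC-51: φ = +20.98111°, λ = -81.14667°
GPS-58: φ = +19.99083°, λ = -77.71972°
IC-97→SEC-51: c = 0.091057 rad, d = 579.76 km
SEC-51→GPS-58: c = 0.058632 rad, d = 373.31 km
Total = 579.76 + 373.31 = 953.07 km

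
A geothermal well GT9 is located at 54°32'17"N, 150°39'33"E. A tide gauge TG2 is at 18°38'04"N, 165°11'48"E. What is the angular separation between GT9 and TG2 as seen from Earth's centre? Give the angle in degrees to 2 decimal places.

GT9: φ = +54.53806°, λ = +150.65917°
TG2: φ = +18.63444°, λ = +165.19667°
Δφ = -35.9036°,  Δλ = 14.5375°
a = sin²(Δφ/2) + cos φ₁ cos φ₂ sin²(Δλ/2) = 0.103798
c = 2·arcsin(√a) = 0.656057 rad = 37.5893°

37.59°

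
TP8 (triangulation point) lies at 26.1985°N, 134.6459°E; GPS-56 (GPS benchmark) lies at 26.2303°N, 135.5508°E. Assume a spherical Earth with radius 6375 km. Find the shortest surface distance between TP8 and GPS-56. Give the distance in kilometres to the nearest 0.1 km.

Δφ = 0.0318°,  Δλ = 0.9049°
a = sin²(Δφ/2) + cos φ₁ cos φ₂ sin²(Δλ/2) = 0.000050
c = 2·arcsin(√a) = 0.014180 rad = 0.8124°
d = R·c = 6375 × 0.014180 = 90.4 km

90.4 km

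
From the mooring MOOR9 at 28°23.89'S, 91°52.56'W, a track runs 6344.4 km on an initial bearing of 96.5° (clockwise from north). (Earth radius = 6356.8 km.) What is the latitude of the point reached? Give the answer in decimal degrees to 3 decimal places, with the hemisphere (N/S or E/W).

19.964°S

MOOR9: φ = -28.39817°, λ = -91.87600°
δ = d/R = 6344.4/6356.8 = 0.998049 rad
φ₂ = arcsin(sin φ₁ cos δ + cos φ₁ sin δ cos θ)
   = arcsin(-0.47560·0.54194 + 0.87966·0.84042·-0.11320) = -19.96433°
λ₂ = λ₁ + atan2(sin θ sin δ cos φ₁, cos δ − sin φ₁ sin φ₂) = -29.20297°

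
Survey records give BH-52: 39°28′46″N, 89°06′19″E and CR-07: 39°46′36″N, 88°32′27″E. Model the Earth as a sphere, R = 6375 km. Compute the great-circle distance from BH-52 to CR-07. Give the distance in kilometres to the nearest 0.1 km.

58.6 km

BH-52: φ = +39.47944°, λ = +89.10528°
CR-07: φ = +39.77667°, λ = +88.54083°
Δφ = 0.2972°,  Δλ = -0.5644°
a = sin²(Δφ/2) + cos φ₁ cos φ₂ sin²(Δλ/2) = 0.000021
c = 2·arcsin(√a) = 0.009191 rad = 0.5266°
d = R·c = 6375 × 0.009191 = 58.6 km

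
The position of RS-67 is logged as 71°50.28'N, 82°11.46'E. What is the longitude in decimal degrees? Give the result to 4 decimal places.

82.1910°E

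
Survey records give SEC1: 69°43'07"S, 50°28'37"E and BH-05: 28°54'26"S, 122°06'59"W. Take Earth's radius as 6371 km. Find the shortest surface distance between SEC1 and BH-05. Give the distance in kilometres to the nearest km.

SEC1: φ = -69.71861°, λ = +50.47694°
BH-05: φ = -28.90722°, λ = -122.11639°
Δφ = 40.8114°,  Δλ = -172.5933°
a = sin²(Δφ/2) + cos φ₁ cos φ₂ sin²(Δλ/2) = 0.423743
c = 2·arcsin(√a) = 1.417686 rad = 81.2274°
d = R·c = 6371 × 1.417686 = 9032.1 km

9032 km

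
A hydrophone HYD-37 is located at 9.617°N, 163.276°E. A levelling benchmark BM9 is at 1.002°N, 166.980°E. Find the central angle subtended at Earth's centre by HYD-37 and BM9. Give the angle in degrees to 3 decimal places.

Δφ = -8.6150°,  Δλ = 3.7040°
a = sin²(Δφ/2) + cos φ₁ cos φ₂ sin²(Δλ/2) = 0.006671
c = 2·arcsin(√a) = 0.163535 rad = 9.3698°

9.370°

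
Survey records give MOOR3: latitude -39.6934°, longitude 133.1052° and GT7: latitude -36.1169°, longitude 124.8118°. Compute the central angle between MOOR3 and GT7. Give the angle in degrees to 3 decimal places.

7.453°

Δφ = 3.5765°,  Δλ = -8.2934°
a = sin²(Δφ/2) + cos φ₁ cos φ₂ sin²(Δλ/2) = 0.004224
c = 2·arcsin(√a) = 0.130076 rad = 7.4528°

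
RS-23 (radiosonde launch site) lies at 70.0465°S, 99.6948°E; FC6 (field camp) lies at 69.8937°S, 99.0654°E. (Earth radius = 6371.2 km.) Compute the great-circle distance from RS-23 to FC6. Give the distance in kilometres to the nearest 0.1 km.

Δφ = 0.1528°,  Δλ = -0.6294°
a = sin²(Δφ/2) + cos φ₁ cos φ₂ sin²(Δλ/2) = 0.000005
c = 2·arcsin(√a) = 0.004612 rad = 0.2642°
d = R·c = 6371.2 × 0.004612 = 29.4 km

29.4 km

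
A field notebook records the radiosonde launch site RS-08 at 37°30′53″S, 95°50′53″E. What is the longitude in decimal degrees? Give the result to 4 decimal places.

95° + 50′/60 + 53″/3600 = 95 + 0.83333 + 0.01472 = 95.8481°

95.8481°E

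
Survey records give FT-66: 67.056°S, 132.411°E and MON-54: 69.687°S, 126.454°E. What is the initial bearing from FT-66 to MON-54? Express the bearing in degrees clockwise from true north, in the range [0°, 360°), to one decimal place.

217.1°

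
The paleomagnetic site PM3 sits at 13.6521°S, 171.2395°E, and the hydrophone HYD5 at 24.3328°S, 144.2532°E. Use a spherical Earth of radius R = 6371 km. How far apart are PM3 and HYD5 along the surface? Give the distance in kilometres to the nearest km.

Δφ = -10.6807°,  Δλ = -26.9863°
a = sin²(Δφ/2) + cos φ₁ cos φ₂ sin²(Δλ/2) = 0.056867
c = 2·arcsin(√a) = 0.481576 rad = 27.5923°
d = R·c = 6371 × 0.481576 = 3068.1 km

3068 km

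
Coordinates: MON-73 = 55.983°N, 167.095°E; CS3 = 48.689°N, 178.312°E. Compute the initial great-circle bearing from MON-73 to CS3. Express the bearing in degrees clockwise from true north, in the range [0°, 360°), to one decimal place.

Δλ = 11.2170°
y = sin Δλ · cos φ₂ = 0.128415
x = cos φ₁ sin φ₂ − sin φ₁ cos φ₂ cos Δλ = -0.116508
θ = atan2(y, x) = 132.2168° → 132.2168° (mod 360°)

132.2°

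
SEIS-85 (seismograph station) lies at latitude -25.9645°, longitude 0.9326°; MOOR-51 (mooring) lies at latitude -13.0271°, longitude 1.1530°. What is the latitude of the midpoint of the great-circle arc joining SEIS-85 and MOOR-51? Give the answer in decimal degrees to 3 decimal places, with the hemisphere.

19.496°S

Bx = cos φ₂ cos Δλ = 0.974256,  By = cos φ₂ sin Δλ = 0.003748
φₘ = atan2(sin φ₁ + sin φ₂, √((cos φ₁ + Bx)² + By²)) = -19.49583°
λₘ = λ₁ + atan2(By, cos φ₁ + Bx) = 1.04722°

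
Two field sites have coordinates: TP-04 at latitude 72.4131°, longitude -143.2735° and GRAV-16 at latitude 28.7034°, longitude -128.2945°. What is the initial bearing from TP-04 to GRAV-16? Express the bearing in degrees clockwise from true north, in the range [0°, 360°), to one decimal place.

161.1°

Δλ = 14.9790°
y = sin Δλ · cos φ₂ = 0.226704
x = cos φ₁ sin φ₂ − sin φ₁ cos φ₂ cos Δλ = -0.662594
θ = atan2(y, x) = 161.1118° → 161.1118° (mod 360°)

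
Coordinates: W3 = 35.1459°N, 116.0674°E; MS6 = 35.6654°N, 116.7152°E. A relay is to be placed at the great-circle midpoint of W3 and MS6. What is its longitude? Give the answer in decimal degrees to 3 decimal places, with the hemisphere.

Bx = cos φ₂ cos Δλ = 0.812384,  By = cos φ₂ sin Δλ = 0.009185
φₘ = atan2(sin φ₁ + sin φ₂, √((cos φ₁ + Bx)² + By²)) = 35.40608°
λₘ = λ₁ + atan2(By, cos φ₁ + Bx) = 116.39026°

116.390°E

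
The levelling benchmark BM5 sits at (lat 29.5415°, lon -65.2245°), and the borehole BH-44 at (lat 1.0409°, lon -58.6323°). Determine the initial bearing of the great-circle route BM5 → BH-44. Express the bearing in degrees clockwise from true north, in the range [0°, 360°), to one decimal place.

166.4°

Δλ = 6.5922°
y = sin Δλ · cos φ₂ = 0.114783
x = cos φ₁ sin φ₂ − sin φ₁ cos φ₂ cos Δλ = -0.473909
θ = atan2(y, x) = 166.3849° → 166.3849° (mod 360°)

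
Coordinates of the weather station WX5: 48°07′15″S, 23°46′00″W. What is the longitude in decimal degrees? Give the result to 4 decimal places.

23° + 46′/60 + 0″/3600 = 23 + 0.76667 + 0.00000 = 23.7667°

23.7667°W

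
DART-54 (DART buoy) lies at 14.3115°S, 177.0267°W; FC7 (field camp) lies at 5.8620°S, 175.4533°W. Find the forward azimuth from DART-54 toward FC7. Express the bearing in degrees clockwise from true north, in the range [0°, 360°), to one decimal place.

10.5°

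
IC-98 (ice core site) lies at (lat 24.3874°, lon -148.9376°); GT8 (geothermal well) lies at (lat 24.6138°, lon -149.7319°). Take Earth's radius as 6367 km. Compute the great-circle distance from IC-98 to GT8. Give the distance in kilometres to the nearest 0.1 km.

84.2 km

Δφ = 0.2264°,  Δλ = -0.7943°
a = sin²(Δφ/2) + cos φ₁ cos φ₂ sin²(Δλ/2) = 0.000044
c = 2·arcsin(√a) = 0.013219 rad = 0.7574°
d = R·c = 6367 × 0.013219 = 84.2 km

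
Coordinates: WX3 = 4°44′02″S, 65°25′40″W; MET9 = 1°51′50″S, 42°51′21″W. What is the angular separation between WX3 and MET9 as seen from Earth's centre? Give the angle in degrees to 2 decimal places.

22.71°

WX3: φ = -4.73389°, λ = -65.42778°
MET9: φ = -1.86389°, λ = -42.85583°
Δφ = 2.8700°,  Δλ = 22.5719°
a = sin²(Δφ/2) + cos φ₁ cos φ₂ sin²(Δλ/2) = 0.038777
c = 2·arcsin(√a) = 0.396429 rad = 22.7137°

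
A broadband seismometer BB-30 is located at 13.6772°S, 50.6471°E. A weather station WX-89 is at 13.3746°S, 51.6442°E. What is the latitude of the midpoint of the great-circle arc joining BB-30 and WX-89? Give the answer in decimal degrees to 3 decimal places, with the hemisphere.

Bx = cos φ₂ cos Δλ = 0.972731,  By = cos φ₂ sin Δλ = 0.016930
φₘ = atan2(sin φ₁ + sin φ₂, √((cos φ₁ + Bx)² + By²)) = -13.52639°
λₘ = λ₁ + atan2(By, cos φ₁ + Bx) = 51.14597°

13.526°S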